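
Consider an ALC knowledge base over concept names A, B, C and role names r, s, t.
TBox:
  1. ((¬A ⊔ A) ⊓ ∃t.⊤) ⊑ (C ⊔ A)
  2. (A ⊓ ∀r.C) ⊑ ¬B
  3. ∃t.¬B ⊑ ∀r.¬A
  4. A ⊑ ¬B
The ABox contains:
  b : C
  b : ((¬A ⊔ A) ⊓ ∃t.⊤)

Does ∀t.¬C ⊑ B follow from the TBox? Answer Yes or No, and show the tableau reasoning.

1. ∀t.¬C ⊑ B  ⇔  (∀t.¬C ⊓ ¬B) unsat w.r.t. T
   open: L(x₀) ⊇ {¬B, ∀t.B, ∀t.¬C, ∀t.⊥}
2. Hence ∀t.¬C ⊑ B: not entailed.

No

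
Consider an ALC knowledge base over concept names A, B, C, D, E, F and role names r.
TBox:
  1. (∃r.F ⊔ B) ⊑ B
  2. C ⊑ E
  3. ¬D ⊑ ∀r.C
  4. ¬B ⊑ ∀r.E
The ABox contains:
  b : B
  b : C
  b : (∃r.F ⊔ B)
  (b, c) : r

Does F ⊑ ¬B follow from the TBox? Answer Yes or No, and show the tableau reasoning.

1. F ⊑ ¬B  ⇔  (F ⊓ B) unsat w.r.t. T
   open: L(x₀) ⊇ {B, D, F, ¬C}
2. Hence F ⊑ ¬B: not entailed.

No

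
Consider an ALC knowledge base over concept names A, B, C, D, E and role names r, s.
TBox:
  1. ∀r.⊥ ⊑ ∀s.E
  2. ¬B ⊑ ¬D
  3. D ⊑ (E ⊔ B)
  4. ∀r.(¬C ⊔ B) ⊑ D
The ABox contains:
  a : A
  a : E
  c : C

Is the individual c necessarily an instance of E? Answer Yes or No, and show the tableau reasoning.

No

1. c : E?  L(c) = {C} ∪ {¬E}
   open: L(c) ⊇ {B, C, ¬D, ¬E, ∃r.(C ⊓ ¬B), …} (+ ∃-successors) — c ∉ E possible
2. Hence c : E: not entailed.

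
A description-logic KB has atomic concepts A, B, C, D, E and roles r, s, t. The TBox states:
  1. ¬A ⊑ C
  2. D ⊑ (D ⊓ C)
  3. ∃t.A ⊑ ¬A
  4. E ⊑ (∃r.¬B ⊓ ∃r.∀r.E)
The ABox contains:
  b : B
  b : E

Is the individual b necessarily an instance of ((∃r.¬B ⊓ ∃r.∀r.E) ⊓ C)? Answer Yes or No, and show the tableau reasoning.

1. b : ((∃r.¬B ⊓ ∃r.∀r.E) ⊓ C)?  L(b) = {B, E} ∪ {((∀r.B ⊔ ∀r.∃r.¬E) ⊔ ¬C)}
   apply at b: E⊑(∃r.¬B ⊓ ∃r.∀r.E)
   open: L(b) ⊇ {A, B, E, ¬C, ¬D, …} (+ ∃-successors) — b ∉ ((∃r.¬B ⊓ ∃r.∀r.E) ⊓ C) possible
2. Hence b : ((∃r.¬B ⊓ ∃r.∀r.E) ⊓ C): not entailed.

No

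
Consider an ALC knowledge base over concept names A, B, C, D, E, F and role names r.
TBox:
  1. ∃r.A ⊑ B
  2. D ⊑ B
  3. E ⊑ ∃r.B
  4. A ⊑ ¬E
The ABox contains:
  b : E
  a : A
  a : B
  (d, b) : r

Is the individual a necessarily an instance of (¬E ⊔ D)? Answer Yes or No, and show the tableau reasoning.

Yes

1. a : (¬E ⊔ D)?  L(a) = {A, B} ∪ {(E ⊓ ¬D)}
   clash {E, ¬E} at a — a ∈ (¬E ⊔ D)
2. Hence a : (¬E ⊔ D): entailed.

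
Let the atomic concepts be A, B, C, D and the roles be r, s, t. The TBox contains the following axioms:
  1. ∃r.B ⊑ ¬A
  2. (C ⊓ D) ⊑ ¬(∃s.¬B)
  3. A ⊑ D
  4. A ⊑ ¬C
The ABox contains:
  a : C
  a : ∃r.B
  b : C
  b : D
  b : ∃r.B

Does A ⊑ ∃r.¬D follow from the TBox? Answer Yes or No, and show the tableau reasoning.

1. A ⊑ ∃r.¬D  ⇔  (A ⊓ ∀r.D) unsat w.r.t. T
   apply at x₀: A⊑D; A⊑¬C
   open: L(x₀) ⊇ {A, D, ¬C, ∀r.D, ∀r.¬B}
2. Hence A ⊑ ∃r.¬D: not entailed.

No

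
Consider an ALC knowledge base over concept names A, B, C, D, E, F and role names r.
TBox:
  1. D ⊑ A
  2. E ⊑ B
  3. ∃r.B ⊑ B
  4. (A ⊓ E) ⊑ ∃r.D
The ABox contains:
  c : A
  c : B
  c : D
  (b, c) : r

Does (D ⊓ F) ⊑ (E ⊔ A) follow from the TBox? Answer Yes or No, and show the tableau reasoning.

1. (D ⊓ F) ⊑ (E ⊔ A)  ⇔  ((D ⊓ F) ⊓ (¬E ⊓ ¬A)) unsat w.r.t. T
   all branches close; clash {A, ¬A} at x₀
2. Hence (D ⊓ F) ⊑ (E ⊔ A): entailed.

Yes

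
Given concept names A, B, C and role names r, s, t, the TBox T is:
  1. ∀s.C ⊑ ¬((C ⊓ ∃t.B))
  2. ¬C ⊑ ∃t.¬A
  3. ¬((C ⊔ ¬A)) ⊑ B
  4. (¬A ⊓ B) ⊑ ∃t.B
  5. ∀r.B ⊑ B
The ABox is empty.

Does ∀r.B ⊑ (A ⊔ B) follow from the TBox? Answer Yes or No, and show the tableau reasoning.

Yes

1. ∀r.B ⊑ (A ⊔ B)  ⇔  (∀r.B ⊓ (¬A ⊓ ¬B)) unsat w.r.t. T
   all branches close; clash {B, ¬B} at x₀
2. Hence ∀r.B ⊑ (A ⊔ B): entailed.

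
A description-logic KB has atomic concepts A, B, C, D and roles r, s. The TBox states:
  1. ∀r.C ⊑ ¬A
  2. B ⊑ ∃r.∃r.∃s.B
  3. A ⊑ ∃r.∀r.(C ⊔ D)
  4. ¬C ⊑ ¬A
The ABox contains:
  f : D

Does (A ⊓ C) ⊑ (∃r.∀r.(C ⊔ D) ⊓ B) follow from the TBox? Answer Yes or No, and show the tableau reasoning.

1. (A ⊓ C) ⊑ (∃r.∀r.(C ⊔ D) ⊓ B)  ⇔  ((A ⊓ C) ⊓ (∀r.∃r.(¬C ⊓ ¬D) ⊔ ¬B)) unsat w.r.t. T
   apply at x₀: A⊑∃r.∀r.(C ⊔ D)
   open: L(x₀) ⊇ {A, C, ¬B, ∃r.¬C, ∃r.∀r.(C ⊔ D)} (+ ∃-successors)
2. Hence (A ⊓ C) ⊑ (∃r.∀r.(C ⊔ D) ⊓ B): not entailed.

No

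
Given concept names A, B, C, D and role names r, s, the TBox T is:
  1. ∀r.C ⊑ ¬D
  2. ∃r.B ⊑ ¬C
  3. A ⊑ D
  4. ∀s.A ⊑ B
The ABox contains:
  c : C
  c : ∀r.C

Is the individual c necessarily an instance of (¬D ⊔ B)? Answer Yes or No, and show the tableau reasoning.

1. c : (¬D ⊔ B)?  L(c) = {C, ∀r.C} ∪ {(D ⊓ ¬B)}
   clash {C, ¬C} at c — c ∈ (¬D ⊔ B)
2. Hence c : (¬D ⊔ B): entailed.

Yes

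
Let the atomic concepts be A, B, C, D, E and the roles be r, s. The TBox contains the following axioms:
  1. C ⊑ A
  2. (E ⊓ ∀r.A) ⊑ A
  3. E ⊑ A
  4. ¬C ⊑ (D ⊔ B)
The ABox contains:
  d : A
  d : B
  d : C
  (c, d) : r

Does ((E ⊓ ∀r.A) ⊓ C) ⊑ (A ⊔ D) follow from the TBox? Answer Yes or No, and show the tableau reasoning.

Yes

1. ((E ⊓ ∀r.A) ⊓ C) ⊑ (A ⊔ D)  ⇔  (((E ⊓ ∀r.A) ⊓ C) ⊓ (¬A ⊓ ¬D)) unsat w.r.t. T
   all branches close; clash {A, ¬A} at x₀
2. Hence ((E ⊓ ∀r.A) ⊓ C) ⊑ (A ⊔ D): entailed.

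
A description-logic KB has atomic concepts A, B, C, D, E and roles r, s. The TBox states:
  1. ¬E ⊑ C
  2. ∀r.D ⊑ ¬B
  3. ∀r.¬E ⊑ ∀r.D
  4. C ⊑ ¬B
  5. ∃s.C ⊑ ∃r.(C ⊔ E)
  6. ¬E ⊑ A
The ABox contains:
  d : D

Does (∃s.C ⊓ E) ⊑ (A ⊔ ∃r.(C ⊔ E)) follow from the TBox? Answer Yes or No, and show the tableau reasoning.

1. (∃s.C ⊓ E) ⊑ (A ⊔ ∃r.(C ⊔ E))  ⇔  ((∃s.C ⊓ E) ⊓ (¬A ⊓ ∀r.(¬C ⊓ ¬E))) unsat w.r.t. T
   all branches close; clash {E, ¬E} at an ∃-successor
2. Hence (∃s.C ⊓ E) ⊑ (A ⊔ ∃r.(C ⊔ E)): entailed.

Yes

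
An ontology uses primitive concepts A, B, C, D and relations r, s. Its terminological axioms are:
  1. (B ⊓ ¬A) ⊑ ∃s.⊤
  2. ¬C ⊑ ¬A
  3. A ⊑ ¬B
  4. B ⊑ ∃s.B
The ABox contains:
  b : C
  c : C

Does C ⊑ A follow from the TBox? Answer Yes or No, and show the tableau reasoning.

1. C ⊑ A  ⇔  (C ⊓ ¬A) unsat w.r.t. T
   open: L(x₀) ⊇ {C, ¬A, ¬B}
2. Hence C ⊑ A: not entailed.

No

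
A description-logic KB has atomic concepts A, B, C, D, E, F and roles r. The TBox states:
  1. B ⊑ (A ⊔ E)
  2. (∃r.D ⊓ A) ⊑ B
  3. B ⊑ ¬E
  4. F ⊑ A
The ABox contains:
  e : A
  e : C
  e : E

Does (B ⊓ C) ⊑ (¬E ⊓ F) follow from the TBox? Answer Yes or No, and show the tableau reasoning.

No

1. (B ⊓ C) ⊑ (¬E ⊓ F)  ⇔  ((B ⊓ C) ⊓ (E ⊔ ¬F)) unsat w.r.t. T
   apply at x₀: B⊑(A ⊔ E); B⊑¬E
   open: L(x₀) ⊇ {A, B, C, ¬E, ¬F}
2. Hence (B ⊓ C) ⊑ (¬E ⊓ F): not entailed.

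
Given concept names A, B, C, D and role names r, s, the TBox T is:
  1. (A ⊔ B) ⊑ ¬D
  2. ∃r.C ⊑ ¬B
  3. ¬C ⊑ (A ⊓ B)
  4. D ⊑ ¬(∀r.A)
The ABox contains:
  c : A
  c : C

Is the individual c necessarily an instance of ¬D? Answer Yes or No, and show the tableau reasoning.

1. c : ¬D?  L(c) = {A, C} ∪ {D}
   clash {D, ¬D} at c — c ∈ ¬D
2. Hence c : ¬D: entailed.

Yes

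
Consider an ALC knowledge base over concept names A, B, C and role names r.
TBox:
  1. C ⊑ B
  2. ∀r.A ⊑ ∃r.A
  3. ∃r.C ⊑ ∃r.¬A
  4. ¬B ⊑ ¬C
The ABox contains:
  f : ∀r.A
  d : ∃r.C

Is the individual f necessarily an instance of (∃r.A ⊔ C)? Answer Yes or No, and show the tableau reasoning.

Yes

1. f : (∃r.A ⊔ C)?  L(f) = {∀r.A} ∪ {(∀r.¬A ⊓ ¬C)}
   clash {A, ¬A} at an ∃-successor — f ∈ (∃r.A ⊔ C)
2. Hence f : (∃r.A ⊔ C): entailed.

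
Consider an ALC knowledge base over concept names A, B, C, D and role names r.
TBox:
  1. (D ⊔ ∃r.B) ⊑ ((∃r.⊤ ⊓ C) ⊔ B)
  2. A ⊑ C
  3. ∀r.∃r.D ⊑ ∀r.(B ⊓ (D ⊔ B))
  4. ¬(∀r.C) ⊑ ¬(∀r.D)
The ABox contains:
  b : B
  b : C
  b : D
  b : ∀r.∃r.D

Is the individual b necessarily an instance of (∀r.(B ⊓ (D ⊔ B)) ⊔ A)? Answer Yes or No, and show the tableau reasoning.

1. b : (∀r.(B ⊓ (D ⊔ B)) ⊔ A)?  L(b) = {B, C, D, ∀r.∃r.D} ∪ {(∃r.(¬B ⊔ (¬D ⊓ ¬B)) ⊓ ¬A)}
   clash {B, ¬B} at an ∃-successor — b ∈ (∀r.(B ⊓ (D ⊔ B)) ⊔ A)
2. Hence b : (∀r.(B ⊓ (D ⊔ B)) ⊔ A): entailed.

Yes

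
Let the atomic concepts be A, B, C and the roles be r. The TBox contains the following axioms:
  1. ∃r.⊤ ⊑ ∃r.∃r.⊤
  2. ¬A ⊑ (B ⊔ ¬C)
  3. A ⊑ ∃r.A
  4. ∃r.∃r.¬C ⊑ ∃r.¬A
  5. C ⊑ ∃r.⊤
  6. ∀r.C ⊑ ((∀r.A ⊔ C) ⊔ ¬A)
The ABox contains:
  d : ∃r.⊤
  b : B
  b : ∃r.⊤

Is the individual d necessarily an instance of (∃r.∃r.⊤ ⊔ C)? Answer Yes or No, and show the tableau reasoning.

Yes

1. d : (∃r.∃r.⊤ ⊔ C)?  L(d) = {∃r.⊤} ∪ {(∀r.∀r.⊥ ⊓ ¬C)}
   clash ⊥ at an ∃-successor — d ∈ (∃r.∃r.⊤ ⊔ C)
2. Hence d : (∃r.∃r.⊤ ⊔ C): entailed.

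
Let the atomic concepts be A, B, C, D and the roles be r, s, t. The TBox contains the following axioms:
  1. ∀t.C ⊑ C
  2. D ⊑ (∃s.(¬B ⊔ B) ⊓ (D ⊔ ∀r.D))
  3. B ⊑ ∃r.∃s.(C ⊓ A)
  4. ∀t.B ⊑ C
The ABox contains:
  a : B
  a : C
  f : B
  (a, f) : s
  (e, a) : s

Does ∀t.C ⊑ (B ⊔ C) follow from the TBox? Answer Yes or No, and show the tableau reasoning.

1. ∀t.C ⊑ (B ⊔ C)  ⇔  (∀t.C ⊓ (¬B ⊓ ¬C)) unsat w.r.t. T
   all branches close; clash {C, ¬C} at x₀
2. Hence ∀t.C ⊑ (B ⊔ C): entailed.

Yes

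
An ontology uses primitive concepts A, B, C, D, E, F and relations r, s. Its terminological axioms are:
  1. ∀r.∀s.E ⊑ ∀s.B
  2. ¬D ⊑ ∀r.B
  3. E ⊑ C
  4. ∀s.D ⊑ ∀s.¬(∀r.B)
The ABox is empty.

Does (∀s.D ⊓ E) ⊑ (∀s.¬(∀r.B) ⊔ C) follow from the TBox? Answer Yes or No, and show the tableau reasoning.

Yes

1. (∀s.D ⊓ E) ⊑ (∀s.¬(∀r.B) ⊔ C)  ⇔  ((∀s.D ⊓ E) ⊓ (∃s.∀r.B ⊓ ¬C)) unsat w.r.t. T
   all branches close; clash {C, ¬C} at x₀
2. Hence (∀s.D ⊓ E) ⊑ (∀s.¬(∀r.B) ⊔ C): entailed.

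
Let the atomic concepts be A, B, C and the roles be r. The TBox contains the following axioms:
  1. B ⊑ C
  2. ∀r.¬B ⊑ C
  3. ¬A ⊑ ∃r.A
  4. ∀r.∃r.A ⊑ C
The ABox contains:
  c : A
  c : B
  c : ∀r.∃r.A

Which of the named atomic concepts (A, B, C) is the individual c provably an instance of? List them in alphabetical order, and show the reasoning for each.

1. c : A?  L(c) = {A, B, ∀r.∃r.A} ∪ {¬A}
   clash {A, ¬A} at c — c ∈ A
2. c : B?  L(c) = {A, B, ∀r.∃r.A} ∪ {¬B}
   clash {B, ¬B} at c — c ∈ B
3. c : C?  L(c) = {A, B, ∀r.∃r.A} ∪ {¬C}
   clash {C, ¬C} at c — c ∈ C
4. Entailed for c: {A, B, C}

{A, B, C}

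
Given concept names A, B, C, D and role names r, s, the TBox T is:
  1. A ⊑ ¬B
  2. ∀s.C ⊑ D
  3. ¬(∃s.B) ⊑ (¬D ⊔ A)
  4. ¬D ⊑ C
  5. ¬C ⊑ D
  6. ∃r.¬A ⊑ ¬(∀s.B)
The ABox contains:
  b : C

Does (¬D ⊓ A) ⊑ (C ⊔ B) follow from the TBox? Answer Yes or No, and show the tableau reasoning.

Yes

1. (¬D ⊓ A) ⊑ (C ⊔ B)  ⇔  ((¬D ⊓ A) ⊓ (¬C ⊓ ¬B)) unsat w.r.t. T
   all branches close; clash {D, ¬D} at x₀
2. Hence (¬D ⊓ A) ⊑ (C ⊔ B): entailed.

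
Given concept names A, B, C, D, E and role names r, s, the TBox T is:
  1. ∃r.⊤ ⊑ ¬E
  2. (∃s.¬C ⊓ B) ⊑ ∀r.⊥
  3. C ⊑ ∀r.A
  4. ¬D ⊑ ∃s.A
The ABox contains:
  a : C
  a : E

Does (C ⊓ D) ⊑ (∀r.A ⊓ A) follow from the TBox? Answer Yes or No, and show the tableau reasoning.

1. (C ⊓ D) ⊑ (∀r.A ⊓ A)  ⇔  ((C ⊓ D) ⊓ (∃r.¬A ⊔ ¬A)) unsat w.r.t. T
   apply at x₀: C⊑∀r.A
   open: L(x₀) ⊇ {C, D, ¬A, ∀r.A, ∀r.⊥}
2. Hence (C ⊓ D) ⊑ (∀r.A ⊓ A): not entailed.

No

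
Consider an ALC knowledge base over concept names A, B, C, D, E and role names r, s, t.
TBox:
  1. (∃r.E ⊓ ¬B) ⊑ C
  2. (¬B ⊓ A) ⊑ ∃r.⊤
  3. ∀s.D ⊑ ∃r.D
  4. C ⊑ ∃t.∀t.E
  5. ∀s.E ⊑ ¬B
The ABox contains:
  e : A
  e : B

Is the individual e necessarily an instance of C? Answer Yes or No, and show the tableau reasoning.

1. e : C?  L(e) = {A, B} ∪ {¬C}
   open: L(e) ⊇ {A, B, ¬C, ∃s.¬D, ∃s.¬E} (+ ∃-successors) — e ∉ C possible
2. Hence e : C: not entailed.

No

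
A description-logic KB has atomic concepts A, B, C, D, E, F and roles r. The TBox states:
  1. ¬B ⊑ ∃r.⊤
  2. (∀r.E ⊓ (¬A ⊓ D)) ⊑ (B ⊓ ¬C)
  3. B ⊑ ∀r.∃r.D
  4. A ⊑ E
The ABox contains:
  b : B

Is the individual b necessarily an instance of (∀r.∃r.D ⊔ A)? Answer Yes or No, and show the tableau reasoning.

1. b : (∀r.∃r.D ⊔ A)?  L(b) = {B} ∪ {(∃r.∀r.¬D ⊓ ¬A)}
   clash {D, ¬D} at an ∃-successor — b ∈ (∀r.∃r.D ⊔ A)
2. Hence b : (∀r.∃r.D ⊔ A): entailed.

Yes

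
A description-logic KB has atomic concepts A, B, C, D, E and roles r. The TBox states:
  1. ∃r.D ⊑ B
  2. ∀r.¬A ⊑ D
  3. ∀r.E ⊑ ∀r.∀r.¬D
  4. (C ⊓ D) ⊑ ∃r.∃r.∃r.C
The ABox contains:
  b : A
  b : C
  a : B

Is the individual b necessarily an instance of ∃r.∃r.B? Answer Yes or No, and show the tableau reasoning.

No

1. b : ∃r.∃r.B?  L(b) = {A, C} ∪ {∀r.∀r.¬B}
   open: L(b) ⊇ {A, C, ¬D, ∀r.¬D, ∀r.∀r.¬B, …} (+ ∃-successors) — b ∉ ∃r.∃r.B possible
2. Hence b : ∃r.∃r.B: not entailed.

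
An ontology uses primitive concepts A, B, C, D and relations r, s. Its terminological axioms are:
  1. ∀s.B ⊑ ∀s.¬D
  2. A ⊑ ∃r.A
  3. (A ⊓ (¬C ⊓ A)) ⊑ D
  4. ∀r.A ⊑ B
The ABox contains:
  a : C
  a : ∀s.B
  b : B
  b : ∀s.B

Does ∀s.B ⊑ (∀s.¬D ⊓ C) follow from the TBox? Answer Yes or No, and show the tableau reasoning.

No

1. ∀s.B ⊑ (∀s.¬D ⊓ C)  ⇔  (∀s.B ⊓ (∃s.D ⊔ ¬C)) unsat w.r.t. T
   apply at x₀: ∀s.B⊑∀s.¬D
   open: L(x₀) ⊇ {¬A, ¬C, ∀s.B, ∀s.¬D, ∃r.¬A} (+ ∃-successors)
2. Hence ∀s.B ⊑ (∀s.¬D ⊓ C): not entailed.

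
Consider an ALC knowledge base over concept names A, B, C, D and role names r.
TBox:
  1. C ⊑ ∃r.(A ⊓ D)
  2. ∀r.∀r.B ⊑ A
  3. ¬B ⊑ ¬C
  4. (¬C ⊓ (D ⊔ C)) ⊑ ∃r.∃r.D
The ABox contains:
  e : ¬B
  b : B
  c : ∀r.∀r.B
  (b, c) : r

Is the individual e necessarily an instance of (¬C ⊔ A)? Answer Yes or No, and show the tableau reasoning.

1. e : (¬C ⊔ A)?  L(e) = {¬B} ∪ {(C ⊓ ¬A)}
   clash {C, ¬C} at e — e ∈ (¬C ⊔ A)
2. Hence e : (¬C ⊔ A): entailed.

Yes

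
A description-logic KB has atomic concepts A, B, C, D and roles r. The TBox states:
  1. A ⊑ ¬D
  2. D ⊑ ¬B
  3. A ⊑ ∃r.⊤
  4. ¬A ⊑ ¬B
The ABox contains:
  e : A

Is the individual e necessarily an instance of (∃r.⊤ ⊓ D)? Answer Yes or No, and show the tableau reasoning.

1. e : (∃r.⊤ ⊓ D)?  L(e) = {A} ∪ {(∀r.⊥ ⊔ ¬D)}
   apply at e: A⊑¬D; A⊑∃r.⊤
   open: L(e) ⊇ {A, ¬D, ∃r.⊤} (+ ∃-successors) — e ∉ (∃r.⊤ ⊓ D) possible
2. Hence e : (∃r.⊤ ⊓ D): not entailed.

No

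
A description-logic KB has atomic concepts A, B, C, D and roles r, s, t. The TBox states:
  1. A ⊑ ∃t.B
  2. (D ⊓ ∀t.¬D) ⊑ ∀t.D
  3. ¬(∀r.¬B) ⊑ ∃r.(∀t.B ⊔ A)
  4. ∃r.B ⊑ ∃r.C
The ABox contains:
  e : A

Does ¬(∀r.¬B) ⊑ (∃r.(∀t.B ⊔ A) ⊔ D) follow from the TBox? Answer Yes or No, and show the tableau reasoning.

1. ¬(∀r.¬B) ⊑ (∃r.(∀t.B ⊔ A) ⊔ D)  ⇔  (∃r.B ⊓ (∀r.(∃t.¬B ⊓ ¬A) ⊓ ¬D)) unsat w.r.t. T
   all branches close; clash {A, ¬A} at an ∃-successor
2. Hence ¬(∀r.¬B) ⊑ (∃r.(∀t.B ⊔ A) ⊔ D): entailed.

Yes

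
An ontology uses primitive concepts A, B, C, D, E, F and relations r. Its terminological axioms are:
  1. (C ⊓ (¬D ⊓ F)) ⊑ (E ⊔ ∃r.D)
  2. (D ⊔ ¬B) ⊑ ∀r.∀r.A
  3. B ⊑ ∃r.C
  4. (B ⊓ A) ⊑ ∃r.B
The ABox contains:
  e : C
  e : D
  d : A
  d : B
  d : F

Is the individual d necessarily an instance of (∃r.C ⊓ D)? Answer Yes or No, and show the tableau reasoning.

No

1. d : (∃r.C ⊓ D)?  L(d) = {A, B, F} ∪ {(∀r.¬C ⊔ ¬D)}
   apply at d: B⊑∃r.C
   open: L(d) ⊇ {A, B, F, ¬C, ¬D, …} (+ ∃-successors) — d ∉ (∃r.C ⊓ D) possible
2. Hence d : (∃r.C ⊓ D): not entailed.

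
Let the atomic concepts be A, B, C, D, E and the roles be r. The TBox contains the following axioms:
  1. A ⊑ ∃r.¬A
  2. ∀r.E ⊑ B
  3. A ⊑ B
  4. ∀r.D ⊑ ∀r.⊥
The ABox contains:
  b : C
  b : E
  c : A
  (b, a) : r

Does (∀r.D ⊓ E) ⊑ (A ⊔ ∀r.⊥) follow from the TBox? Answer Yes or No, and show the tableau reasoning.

Yes

1. (∀r.D ⊓ E) ⊑ (A ⊔ ∀r.⊥)  ⇔  ((∀r.D ⊓ E) ⊓ (¬A ⊓ ∃r.⊤)) unsat w.r.t. T
   all branches close; clash ⊥ at an ∃-successor
2. Hence (∀r.D ⊓ E) ⊑ (A ⊔ ∀r.⊥): entailed.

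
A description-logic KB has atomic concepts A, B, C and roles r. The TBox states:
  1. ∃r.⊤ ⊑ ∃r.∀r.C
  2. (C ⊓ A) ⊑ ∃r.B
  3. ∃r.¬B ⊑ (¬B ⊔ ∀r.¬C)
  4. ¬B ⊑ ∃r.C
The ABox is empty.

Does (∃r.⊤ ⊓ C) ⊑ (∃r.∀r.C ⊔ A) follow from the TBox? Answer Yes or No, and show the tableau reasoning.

Yes

1. (∃r.⊤ ⊓ C) ⊑ (∃r.∀r.C ⊔ A)  ⇔  ((∃r.⊤ ⊓ C) ⊓ (∀r.∃r.¬C ⊓ ¬A)) unsat w.r.t. T
   all branches close; clash {C, ¬C} at an ∃-successor
2. Hence (∃r.⊤ ⊓ C) ⊑ (∃r.∀r.C ⊔ A): entailed.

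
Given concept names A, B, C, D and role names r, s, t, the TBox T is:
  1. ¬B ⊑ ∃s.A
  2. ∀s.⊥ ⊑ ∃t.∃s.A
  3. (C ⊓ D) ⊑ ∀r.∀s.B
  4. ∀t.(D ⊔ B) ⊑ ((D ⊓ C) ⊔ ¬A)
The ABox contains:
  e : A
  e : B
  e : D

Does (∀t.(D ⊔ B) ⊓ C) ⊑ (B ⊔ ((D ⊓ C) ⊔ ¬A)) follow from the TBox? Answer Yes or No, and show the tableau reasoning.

1. (∀t.(D ⊔ B) ⊓ C) ⊑ (B ⊔ ((D ⊓ C) ⊔ ¬A))  ⇔  ((∀t.(D ⊔ B) ⊓ C) ⊓ (¬B ⊓ ((¬D ⊔ ¬C) ⊓ A))) unsat w.r.t. T
   all branches close; clash {C, ¬C} at x₀
2. Hence (∀t.(D ⊔ B) ⊓ C) ⊑ (B ⊔ ((D ⊓ C) ⊔ ¬A)): entailed.

Yes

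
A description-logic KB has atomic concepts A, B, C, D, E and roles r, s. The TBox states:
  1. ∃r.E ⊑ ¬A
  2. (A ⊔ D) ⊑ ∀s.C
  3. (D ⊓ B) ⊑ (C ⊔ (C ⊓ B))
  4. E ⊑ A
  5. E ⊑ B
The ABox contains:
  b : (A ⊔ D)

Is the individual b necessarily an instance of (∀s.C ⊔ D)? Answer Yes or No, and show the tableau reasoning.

Yes

1. b : (∀s.C ⊔ D)?  L(b) = {(A ⊔ D)} ∪ {(∃s.¬C ⊓ ¬D)}
   clash {D, ¬D} at b — b ∈ (∀s.C ⊔ D)
2. Hence b : (∀s.C ⊔ D): entailed.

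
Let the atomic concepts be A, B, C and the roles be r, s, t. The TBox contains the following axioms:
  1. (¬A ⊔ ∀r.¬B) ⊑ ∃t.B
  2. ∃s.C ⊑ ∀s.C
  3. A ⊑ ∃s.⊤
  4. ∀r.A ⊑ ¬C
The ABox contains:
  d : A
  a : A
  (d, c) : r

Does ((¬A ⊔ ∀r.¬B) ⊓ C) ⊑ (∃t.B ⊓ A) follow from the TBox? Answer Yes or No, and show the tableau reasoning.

No

1. ((¬A ⊔ ∀r.¬B) ⊓ C) ⊑ (∃t.B ⊓ A)  ⇔  (((¬A ⊔ ∀r.¬B) ⊓ C) ⊓ (∀t.¬B ⊔ ¬A)) unsat w.r.t. T
   apply at x₀: (¬A ⊔ ∀r.¬B)⊑∃t.B
   open: L(x₀) ⊇ {C, ¬A, ∀s.¬C, ∃r.¬A, ∃t.B} (+ ∃-successors)
2. Hence ((¬A ⊔ ∀r.¬B) ⊓ C) ⊑ (∃t.B ⊓ A): not entailed.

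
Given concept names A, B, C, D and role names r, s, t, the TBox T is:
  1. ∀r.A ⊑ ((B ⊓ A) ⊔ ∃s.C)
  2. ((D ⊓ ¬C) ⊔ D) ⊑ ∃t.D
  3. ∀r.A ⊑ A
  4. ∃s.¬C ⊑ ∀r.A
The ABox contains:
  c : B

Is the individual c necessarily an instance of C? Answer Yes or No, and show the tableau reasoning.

No

1. c : C?  L(c) = {B} ∪ {¬C}
   open: L(c) ⊇ {B, ¬C, ¬D, ∀s.C, ∃r.¬A} (+ ∃-successors) — c ∉ C possible
2. Hence c : C: not entailed.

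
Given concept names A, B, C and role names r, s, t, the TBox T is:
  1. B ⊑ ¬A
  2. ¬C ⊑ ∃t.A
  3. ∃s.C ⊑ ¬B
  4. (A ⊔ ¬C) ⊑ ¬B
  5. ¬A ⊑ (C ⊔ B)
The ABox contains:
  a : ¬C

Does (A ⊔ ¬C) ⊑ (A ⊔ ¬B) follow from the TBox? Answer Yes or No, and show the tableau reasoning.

1. (A ⊔ ¬C) ⊑ (A ⊔ ¬B)  ⇔  ((A ⊔ ¬C) ⊓ (¬A ⊓ B)) unsat w.r.t. T
   all branches close; clash {B, ¬B} at x₀
2. Hence (A ⊔ ¬C) ⊑ (A ⊔ ¬B): entailed.

Yes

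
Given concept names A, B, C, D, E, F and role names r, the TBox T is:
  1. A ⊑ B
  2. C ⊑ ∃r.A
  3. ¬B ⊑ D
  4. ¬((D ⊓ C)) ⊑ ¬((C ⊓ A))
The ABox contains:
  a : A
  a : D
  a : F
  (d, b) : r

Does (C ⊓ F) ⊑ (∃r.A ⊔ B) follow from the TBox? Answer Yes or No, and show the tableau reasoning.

Yes

1. (C ⊓ F) ⊑ (∃r.A ⊔ B)  ⇔  ((C ⊓ F) ⊓ (∀r.¬A ⊓ ¬B)) unsat w.r.t. T
   all branches close; clash {B, ¬B} at x₀
2. Hence (C ⊓ F) ⊑ (∃r.A ⊔ B): entailed.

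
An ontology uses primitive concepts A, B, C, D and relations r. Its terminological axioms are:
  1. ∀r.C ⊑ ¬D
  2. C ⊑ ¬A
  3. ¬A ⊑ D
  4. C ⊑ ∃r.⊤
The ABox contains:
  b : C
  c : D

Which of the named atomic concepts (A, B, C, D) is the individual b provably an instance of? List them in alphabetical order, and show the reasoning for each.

1. b : A?  L(b) = {C} ∪ {¬A}
   apply at b: ¬A⊑D; C⊑∃r.⊤
   open: L(b) ⊇ {C, D, ¬A, ∃r.¬C, ∃r.⊤} (+ ∃-successors) — b ∉ A possible
2. b : B?  L(b) = {C} ∪ {¬B}
   apply at b: C⊑¬A; C⊑∃r.⊤
   open: L(b) ⊇ {C, D, ¬A, ¬B, ∃r.¬C, …} (+ ∃-successors) — b ∉ B possible
3. b : C?  L(b) = {C} ∪ {¬C}
   clash {C, ¬C} at b — b ∈ C
4. b : D?  L(b) = {C} ∪ {¬D}
   clash {D, ¬D} at b — b ∈ D
5. Entailed for b: {C, D}

{C, D}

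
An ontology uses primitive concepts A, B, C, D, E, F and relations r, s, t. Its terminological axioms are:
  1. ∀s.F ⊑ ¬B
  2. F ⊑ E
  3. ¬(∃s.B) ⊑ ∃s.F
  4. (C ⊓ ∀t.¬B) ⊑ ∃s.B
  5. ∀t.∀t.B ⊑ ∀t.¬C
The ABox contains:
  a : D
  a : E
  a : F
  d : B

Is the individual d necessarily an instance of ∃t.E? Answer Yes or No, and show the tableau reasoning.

1. d : ∃t.E?  L(d) = {B} ∪ {∀t.¬E}
   open: L(d) ⊇ {B, ¬F, ∀t.¬E, ∃s.B, ∃s.¬F, …} (+ ∃-successors) — d ∉ ∃t.E possible
2. Hence d : ∃t.E: not entailed.

No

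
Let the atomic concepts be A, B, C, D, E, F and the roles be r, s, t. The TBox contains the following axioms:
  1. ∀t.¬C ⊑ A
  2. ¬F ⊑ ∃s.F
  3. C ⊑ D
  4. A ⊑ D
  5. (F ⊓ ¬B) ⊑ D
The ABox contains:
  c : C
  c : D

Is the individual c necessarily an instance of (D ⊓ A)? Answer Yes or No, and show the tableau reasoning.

1. c : (D ⊓ A)?  L(c) = {C, D} ∪ {(¬D ⊔ ¬A)}
   open: L(c) ⊇ {C, D, F, ¬A, ∃t.C} (+ ∃-successors) — c ∉ (D ⊓ A) possible
2. Hence c : (D ⊓ A): not entailed.

No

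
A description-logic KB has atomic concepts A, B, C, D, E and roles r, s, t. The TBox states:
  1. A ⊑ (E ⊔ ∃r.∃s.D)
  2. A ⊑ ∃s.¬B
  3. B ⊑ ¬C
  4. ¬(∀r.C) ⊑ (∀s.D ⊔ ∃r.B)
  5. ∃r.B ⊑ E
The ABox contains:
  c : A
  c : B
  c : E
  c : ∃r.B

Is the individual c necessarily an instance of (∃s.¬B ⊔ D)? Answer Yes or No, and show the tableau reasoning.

1. c : (∃s.¬B ⊔ D)?  L(c) = {A, B, E, ∃r.B} ∪ {(∀s.B ⊓ ¬D)}
   clash {B, ¬B} at an ∃-successor — c ∈ (∃s.¬B ⊔ D)
2. Hence c : (∃s.¬B ⊔ D): entailed.

Yes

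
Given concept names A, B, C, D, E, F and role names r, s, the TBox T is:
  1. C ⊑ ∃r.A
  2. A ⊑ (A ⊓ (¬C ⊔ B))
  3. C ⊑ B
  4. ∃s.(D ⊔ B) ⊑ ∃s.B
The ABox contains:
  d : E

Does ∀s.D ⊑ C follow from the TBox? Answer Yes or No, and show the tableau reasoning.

1. ∀s.D ⊑ C  ⇔  (∀s.D ⊓ ¬C) unsat w.r.t. T
   open: L(x₀) ⊇ {¬A, ¬C, ∀s.(¬D ⊓ ¬B), ∀s.D}
2. Hence ∀s.D ⊑ C: not entailed.

No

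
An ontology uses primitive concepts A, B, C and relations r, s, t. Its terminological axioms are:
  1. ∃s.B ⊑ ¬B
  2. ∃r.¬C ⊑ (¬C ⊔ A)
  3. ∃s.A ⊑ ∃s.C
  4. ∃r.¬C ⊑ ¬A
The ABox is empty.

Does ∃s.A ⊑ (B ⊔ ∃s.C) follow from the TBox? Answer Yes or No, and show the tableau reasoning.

Yes

1. ∃s.A ⊑ (B ⊔ ∃s.C)  ⇔  (∃s.A ⊓ (¬B ⊓ ∀s.¬C)) unsat w.r.t. T
   all branches close; clash {A, ¬A} at x₀
2. Hence ∃s.A ⊑ (B ⊔ ∃s.C): entailed.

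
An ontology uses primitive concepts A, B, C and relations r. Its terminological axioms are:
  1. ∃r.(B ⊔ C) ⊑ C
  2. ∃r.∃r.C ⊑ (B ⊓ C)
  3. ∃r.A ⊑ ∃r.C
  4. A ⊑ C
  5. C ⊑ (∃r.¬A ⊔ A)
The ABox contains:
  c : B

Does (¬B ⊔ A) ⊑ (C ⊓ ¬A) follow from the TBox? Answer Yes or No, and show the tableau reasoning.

No

1. (¬B ⊔ A) ⊑ (C ⊓ ¬A)  ⇔  ((¬B ⊔ A) ⊓ (¬C ⊔ A)) unsat w.r.t. T
   open: L(x₀) ⊇ {¬A, ¬B, ¬C, ∀r.(¬B ⊓ ¬C), ∀r.¬A, …}
2. Hence (¬B ⊔ A) ⊑ (C ⊓ ¬A): not entailed.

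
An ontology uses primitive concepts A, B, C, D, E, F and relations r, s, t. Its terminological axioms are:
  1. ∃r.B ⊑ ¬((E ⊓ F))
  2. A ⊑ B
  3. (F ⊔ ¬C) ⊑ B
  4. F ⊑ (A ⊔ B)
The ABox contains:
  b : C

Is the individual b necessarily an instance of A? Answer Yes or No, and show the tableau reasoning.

1. b : A?  L(b) = {C} ∪ {¬A}
   open: L(b) ⊇ {C, ¬A, ¬F, ∀r.¬B} — b ∉ A possible
2. Hence b : A: not entailed.

No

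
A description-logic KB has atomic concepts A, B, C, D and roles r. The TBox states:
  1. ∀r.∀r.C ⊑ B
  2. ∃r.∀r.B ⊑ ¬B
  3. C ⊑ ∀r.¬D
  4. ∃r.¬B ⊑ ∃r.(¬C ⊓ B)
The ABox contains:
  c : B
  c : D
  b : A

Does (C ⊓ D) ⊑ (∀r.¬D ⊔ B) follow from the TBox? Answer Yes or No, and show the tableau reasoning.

1. (C ⊓ D) ⊑ (∀r.¬D ⊔ B)  ⇔  ((C ⊓ D) ⊓ (∃r.D ⊓ ¬B)) unsat w.r.t. T
   all branches close; clash {B, ¬B} at x₀
2. Hence (C ⊓ D) ⊑ (∀r.¬D ⊔ B): entailed.

Yes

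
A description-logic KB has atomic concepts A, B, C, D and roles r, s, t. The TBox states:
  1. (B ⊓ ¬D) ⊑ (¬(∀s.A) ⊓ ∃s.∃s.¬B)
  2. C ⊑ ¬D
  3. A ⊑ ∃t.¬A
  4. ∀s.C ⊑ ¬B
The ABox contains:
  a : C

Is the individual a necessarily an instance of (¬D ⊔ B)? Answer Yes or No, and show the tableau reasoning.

Yes

1. a : (¬D ⊔ B)?  L(a) = {C} ∪ {(D ⊓ ¬B)}
   clash {D, ¬D} at a — a ∈ (¬D ⊔ B)
2. Hence a : (¬D ⊔ B): entailed.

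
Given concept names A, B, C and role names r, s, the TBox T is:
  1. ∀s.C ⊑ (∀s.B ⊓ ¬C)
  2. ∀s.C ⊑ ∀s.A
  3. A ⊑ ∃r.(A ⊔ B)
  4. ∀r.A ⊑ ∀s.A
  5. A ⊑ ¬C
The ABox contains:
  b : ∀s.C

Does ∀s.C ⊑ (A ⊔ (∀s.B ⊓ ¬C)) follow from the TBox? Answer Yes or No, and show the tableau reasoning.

1. ∀s.C ⊑ (A ⊔ (∀s.B ⊓ ¬C))  ⇔  (∀s.C ⊓ (¬A ⊓ (∃s.¬B ⊔ C))) unsat w.r.t. T
   all branches close; clash {C, ¬C} at x₀
2. Hence ∀s.C ⊑ (A ⊔ (∀s.B ⊓ ¬C)): entailed.

Yes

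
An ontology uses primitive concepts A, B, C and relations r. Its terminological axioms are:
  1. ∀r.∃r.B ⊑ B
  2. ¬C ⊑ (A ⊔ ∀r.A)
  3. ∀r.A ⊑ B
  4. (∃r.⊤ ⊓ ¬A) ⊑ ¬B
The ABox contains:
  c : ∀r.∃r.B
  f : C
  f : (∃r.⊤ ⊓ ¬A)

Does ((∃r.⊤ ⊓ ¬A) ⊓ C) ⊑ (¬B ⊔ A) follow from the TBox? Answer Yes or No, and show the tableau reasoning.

Yes

1. ((∃r.⊤ ⊓ ¬A) ⊓ C) ⊑ (¬B ⊔ A)  ⇔  (((∃r.⊤ ⊓ ¬A) ⊓ C) ⊓ (B ⊓ ¬A)) unsat w.r.t. T
   all branches close; clash {B, ¬B} at x₀
2. Hence ((∃r.⊤ ⊓ ¬A) ⊓ C) ⊑ (¬B ⊔ A): entailed.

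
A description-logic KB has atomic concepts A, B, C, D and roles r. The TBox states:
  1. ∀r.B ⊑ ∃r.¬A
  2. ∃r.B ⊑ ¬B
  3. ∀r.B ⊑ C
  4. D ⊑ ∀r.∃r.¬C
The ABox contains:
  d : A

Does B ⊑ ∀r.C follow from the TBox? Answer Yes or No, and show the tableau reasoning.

1. B ⊑ ∀r.C  ⇔  (B ⊓ ∃r.¬C) unsat w.r.t. T
   open: L(x₀) ⊇ {B, ¬D, ∀r.¬B, ∃r.¬B, ∃r.¬C} (+ ∃-successors)
2. Hence B ⊑ ∀r.C: not entailed.

No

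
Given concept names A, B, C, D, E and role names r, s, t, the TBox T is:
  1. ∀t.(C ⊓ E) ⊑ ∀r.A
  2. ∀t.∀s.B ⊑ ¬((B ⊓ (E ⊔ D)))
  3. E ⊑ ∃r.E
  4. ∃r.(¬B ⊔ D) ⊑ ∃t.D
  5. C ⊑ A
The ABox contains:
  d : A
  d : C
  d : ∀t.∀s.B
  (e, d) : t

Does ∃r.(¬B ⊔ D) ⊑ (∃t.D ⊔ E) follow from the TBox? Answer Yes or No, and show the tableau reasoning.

Yes

1. ∃r.(¬B ⊔ D) ⊑ (∃t.D ⊔ E)  ⇔  (∃r.(¬B ⊔ D) ⊓ (∀t.¬D ⊓ ¬E)) unsat w.r.t. T
   all branches close; clash {D, ¬D} at an ∃-successor
2. Hence ∃r.(¬B ⊔ D) ⊑ (∃t.D ⊔ E): entailed.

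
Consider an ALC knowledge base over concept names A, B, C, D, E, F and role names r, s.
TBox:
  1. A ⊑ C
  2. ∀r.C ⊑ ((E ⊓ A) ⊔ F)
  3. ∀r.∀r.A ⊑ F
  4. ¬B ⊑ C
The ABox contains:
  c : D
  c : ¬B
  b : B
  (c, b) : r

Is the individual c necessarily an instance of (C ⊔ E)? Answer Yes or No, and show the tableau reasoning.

1. c : (C ⊔ E)?  L(c) = {D, ¬B} ∪ {(¬C ⊓ ¬E)}
   clash {C, ¬C} at c — c ∈ (C ⊔ E)
2. Hence c : (C ⊔ E): entailed.

Yes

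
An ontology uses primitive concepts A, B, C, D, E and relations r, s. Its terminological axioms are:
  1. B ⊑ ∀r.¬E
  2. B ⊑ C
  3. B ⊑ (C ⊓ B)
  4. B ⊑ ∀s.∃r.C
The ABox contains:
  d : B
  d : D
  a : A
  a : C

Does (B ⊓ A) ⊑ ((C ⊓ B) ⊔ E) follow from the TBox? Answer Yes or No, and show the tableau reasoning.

1. (B ⊓ A) ⊑ ((C ⊓ B) ⊔ E)  ⇔  ((B ⊓ A) ⊓ ((¬C ⊔ ¬B) ⊓ ¬E)) unsat w.r.t. T
   all branches close; clash {B, ¬B} at x₀
2. Hence (B ⊓ A) ⊑ ((C ⊓ B) ⊔ E): entailed.

Yes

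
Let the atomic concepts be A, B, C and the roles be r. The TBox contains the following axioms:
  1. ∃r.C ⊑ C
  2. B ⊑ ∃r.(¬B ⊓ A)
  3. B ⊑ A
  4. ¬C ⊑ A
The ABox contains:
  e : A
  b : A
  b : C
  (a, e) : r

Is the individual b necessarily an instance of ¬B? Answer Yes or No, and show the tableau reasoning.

1. b : ¬B?  L(b) = {A, C} ∪ {B}
   apply at b: B⊑∃r.(¬B ⊓ A)
   open: L(b) ⊇ {A, B, C, ∃r.(¬B ⊓ A)} (+ ∃-successors) — b ∉ ¬B possible
2. Hence b : ¬B: not entailed.

No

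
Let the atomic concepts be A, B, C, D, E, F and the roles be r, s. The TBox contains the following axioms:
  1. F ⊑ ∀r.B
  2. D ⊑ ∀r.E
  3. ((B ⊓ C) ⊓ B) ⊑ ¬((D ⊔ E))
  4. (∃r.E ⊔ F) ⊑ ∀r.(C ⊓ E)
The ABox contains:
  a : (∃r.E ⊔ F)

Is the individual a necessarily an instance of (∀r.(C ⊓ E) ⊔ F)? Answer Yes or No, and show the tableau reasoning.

Yes

1. a : (∀r.(C ⊓ E) ⊔ F)?  L(a) = {(∃r.E ⊔ F)} ∪ {(∃r.(¬C ⊔ ¬E) ⊓ ¬F)}
   clash {F, ¬F} at a — a ∈ (∀r.(C ⊓ E) ⊔ F)
2. Hence a : (∀r.(C ⊓ E) ⊔ F): entailed.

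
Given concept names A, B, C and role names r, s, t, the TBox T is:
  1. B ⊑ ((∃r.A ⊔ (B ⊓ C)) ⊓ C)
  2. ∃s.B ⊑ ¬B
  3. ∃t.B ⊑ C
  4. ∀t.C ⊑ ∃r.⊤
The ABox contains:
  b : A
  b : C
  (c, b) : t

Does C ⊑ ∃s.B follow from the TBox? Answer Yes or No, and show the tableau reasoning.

No

1. C ⊑ ∃s.B  ⇔  (C ⊓ ∀s.¬B) unsat w.r.t. T
   open: L(x₀) ⊇ {C, ¬B, ∀s.¬B, ∃t.¬C} (+ ∃-successors)
2. Hence C ⊑ ∃s.B: not entailed.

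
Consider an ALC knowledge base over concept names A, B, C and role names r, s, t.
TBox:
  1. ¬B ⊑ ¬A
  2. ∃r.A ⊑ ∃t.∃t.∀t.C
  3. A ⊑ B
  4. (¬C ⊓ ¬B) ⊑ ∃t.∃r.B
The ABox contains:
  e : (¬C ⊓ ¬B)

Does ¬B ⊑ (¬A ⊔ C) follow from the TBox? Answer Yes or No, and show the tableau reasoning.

Yes

1. ¬B ⊑ (¬A ⊔ C)  ⇔  (¬B ⊓ (A ⊓ ¬C)) unsat w.r.t. T
   all branches close; clash {A, ¬A} at x₀
2. Hence ¬B ⊑ (¬A ⊔ C): entailed.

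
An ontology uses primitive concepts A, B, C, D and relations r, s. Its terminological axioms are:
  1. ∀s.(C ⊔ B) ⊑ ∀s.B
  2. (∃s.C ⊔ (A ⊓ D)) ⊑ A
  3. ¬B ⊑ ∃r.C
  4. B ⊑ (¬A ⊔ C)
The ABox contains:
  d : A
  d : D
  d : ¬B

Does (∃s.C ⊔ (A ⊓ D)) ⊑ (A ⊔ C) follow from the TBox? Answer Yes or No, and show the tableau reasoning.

Yes

1. (∃s.C ⊔ (A ⊓ D)) ⊑ (A ⊔ C)  ⇔  ((∃s.C ⊔ (A ⊓ D)) ⊓ (¬A ⊓ ¬C)) unsat w.r.t. T
   all branches close; clash {A, ¬A} at x₀
2. Hence (∃s.C ⊔ (A ⊓ D)) ⊑ (A ⊔ C): entailed.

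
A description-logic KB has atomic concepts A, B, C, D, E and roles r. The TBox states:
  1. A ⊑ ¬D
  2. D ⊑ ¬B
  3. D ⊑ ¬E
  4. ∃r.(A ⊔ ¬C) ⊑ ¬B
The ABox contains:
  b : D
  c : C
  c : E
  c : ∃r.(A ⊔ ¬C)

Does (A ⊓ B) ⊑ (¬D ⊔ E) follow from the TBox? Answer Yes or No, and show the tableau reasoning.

1. (A ⊓ B) ⊑ (¬D ⊔ E)  ⇔  ((A ⊓ B) ⊓ (D ⊓ ¬E)) unsat w.r.t. T
   all branches close; clash {D, ¬D} at x₀
2. Hence (A ⊓ B) ⊑ (¬D ⊔ E): entailed.

Yes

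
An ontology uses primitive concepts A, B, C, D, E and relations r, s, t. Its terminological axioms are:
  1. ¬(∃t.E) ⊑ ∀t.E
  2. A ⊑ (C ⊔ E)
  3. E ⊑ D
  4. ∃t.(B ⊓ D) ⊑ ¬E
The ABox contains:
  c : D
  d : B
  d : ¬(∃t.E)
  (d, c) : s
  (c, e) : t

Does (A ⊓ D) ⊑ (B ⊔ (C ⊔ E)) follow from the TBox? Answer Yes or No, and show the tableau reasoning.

1. (A ⊓ D) ⊑ (B ⊔ (C ⊔ E))  ⇔  ((A ⊓ D) ⊓ (¬B ⊓ (¬C ⊓ ¬E))) unsat w.r.t. T
   all branches close; clash {E, ¬E} at x₀
2. Hence (A ⊓ D) ⊑ (B ⊔ (C ⊔ E)): entailed.

Yes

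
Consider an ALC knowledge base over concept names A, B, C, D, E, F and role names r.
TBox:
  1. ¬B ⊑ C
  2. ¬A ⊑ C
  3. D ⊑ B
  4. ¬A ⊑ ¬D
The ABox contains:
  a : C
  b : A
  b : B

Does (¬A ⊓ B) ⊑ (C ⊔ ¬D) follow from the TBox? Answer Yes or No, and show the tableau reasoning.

Yes

1. (¬A ⊓ B) ⊑ (C ⊔ ¬D)  ⇔  ((¬A ⊓ B) ⊓ (¬C ⊓ D)) unsat w.r.t. T
   all branches close; clash {C, ¬C} at x₀
2. Hence (¬A ⊓ B) ⊑ (C ⊔ ¬D): entailed.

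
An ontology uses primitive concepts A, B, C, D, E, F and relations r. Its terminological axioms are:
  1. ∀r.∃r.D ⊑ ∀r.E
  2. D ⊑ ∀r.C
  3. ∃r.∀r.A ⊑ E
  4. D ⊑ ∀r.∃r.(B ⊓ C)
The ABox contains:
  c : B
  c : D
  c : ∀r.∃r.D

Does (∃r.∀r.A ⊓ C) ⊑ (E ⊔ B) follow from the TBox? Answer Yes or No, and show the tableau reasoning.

Yes

1. (∃r.∀r.A ⊓ C) ⊑ (E ⊔ B)  ⇔  ((∃r.∀r.A ⊓ C) ⊓ (¬E ⊓ ¬B)) unsat w.r.t. T
   all branches close; clash {E, ¬E} at x₀
2. Hence (∃r.∀r.A ⊓ C) ⊑ (E ⊔ B): entailed.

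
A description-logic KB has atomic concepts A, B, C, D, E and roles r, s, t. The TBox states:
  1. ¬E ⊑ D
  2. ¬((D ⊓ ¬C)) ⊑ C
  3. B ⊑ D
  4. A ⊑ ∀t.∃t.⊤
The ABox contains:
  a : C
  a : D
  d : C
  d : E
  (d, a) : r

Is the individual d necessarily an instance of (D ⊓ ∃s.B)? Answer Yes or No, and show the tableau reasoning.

1. d : (D ⊓ ∃s.B)?  L(d) = {C, E} ∪ {(¬D ⊔ ∀s.¬B)}
   open: L(d) ⊇ {C, E, ¬A, ¬B, ¬D} — d ∉ (D ⊓ ∃s.B) possible
2. Hence d : (D ⊓ ∃s.B): not entailed.

No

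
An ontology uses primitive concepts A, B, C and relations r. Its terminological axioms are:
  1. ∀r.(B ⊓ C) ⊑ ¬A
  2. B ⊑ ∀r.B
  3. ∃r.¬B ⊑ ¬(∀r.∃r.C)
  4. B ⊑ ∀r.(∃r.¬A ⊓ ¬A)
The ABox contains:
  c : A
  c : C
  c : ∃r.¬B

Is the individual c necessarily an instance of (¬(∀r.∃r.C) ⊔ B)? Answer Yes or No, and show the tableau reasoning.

Yes

1. c : (¬(∀r.∃r.C) ⊔ B)?  L(c) = {A, C, ∃r.¬B} ∪ {(∀r.∃r.C ⊓ ¬B)}
   clash {A, ¬A} at c — c ∈ (¬(∀r.∃r.C) ⊔ B)
2. Hence c : (¬(∀r.∃r.C) ⊔ B): entailed.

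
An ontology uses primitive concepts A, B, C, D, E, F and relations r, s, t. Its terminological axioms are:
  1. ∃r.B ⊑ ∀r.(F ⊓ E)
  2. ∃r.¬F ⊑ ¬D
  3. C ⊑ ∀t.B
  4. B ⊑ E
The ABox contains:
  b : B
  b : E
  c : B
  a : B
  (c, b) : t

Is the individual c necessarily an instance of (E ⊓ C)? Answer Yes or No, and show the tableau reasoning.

No

1. c : (E ⊓ C)?  L(c) = {B} ∪ {(¬E ⊔ ¬C)}
   apply at c: B⊑E
   open: L(c) ⊇ {B, E, ¬C, ∀r.F, ∀r.¬B} — c ∉ (E ⊓ C) possible
2. Hence c : (E ⊓ C): not entailed.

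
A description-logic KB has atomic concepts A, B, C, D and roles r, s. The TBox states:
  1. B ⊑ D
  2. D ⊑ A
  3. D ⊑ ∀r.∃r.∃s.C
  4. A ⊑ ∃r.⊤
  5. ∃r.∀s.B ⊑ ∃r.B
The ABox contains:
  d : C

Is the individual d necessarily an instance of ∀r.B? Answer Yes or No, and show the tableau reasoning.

1. d : ∀r.B?  L(d) = {C} ∪ {∃r.¬B}
   open: L(d) ⊇ {C, ¬A, ¬B, ¬D, ∀r.∃s.¬B, …} (+ ∃-successors) — d ∉ ∀r.B possible
2. Hence d : ∀r.B: not entailed.

No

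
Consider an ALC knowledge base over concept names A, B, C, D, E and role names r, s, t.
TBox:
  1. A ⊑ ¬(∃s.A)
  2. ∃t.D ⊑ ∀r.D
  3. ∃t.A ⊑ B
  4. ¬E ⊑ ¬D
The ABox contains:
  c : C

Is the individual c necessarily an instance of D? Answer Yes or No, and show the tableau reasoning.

No

1. c : D?  L(c) = {C} ∪ {¬D}
   open: L(c) ⊇ {C, ¬A, ¬D, ∀t.¬A, ∀t.¬D} — c ∉ D possible
2. Hence c : D: not entailed.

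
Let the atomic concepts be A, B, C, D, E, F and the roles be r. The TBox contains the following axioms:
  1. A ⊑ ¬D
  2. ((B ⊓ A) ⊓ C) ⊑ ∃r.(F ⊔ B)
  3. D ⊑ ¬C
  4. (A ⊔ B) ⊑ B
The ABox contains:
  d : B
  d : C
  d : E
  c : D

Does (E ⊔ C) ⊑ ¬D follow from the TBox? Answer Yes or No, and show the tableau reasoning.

1. (E ⊔ C) ⊑ ¬D  ⇔  ((E ⊔ C) ⊓ D) unsat w.r.t. T
   apply at x₀: D⊑¬C
   open: L(x₀) ⊇ {D, E, ¬A, ¬B, ¬C}
2. Hence (E ⊔ C) ⊑ ¬D: not entailed.

No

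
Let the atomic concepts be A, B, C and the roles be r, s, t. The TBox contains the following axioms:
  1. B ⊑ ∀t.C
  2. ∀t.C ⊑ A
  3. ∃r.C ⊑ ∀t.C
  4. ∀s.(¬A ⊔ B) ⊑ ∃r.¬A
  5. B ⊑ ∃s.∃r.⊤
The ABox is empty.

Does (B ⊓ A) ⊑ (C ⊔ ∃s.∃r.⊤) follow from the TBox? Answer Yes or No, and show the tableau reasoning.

1. (B ⊓ A) ⊑ (C ⊔ ∃s.∃r.⊤)  ⇔  ((B ⊓ A) ⊓ (¬C ⊓ ∀s.∀r.⊥)) unsat w.r.t. T
   all branches close; clash ⊥ at an ∃-successor
2. Hence (B ⊓ A) ⊑ (C ⊔ ∃s.∃r.⊤): entailed.

Yes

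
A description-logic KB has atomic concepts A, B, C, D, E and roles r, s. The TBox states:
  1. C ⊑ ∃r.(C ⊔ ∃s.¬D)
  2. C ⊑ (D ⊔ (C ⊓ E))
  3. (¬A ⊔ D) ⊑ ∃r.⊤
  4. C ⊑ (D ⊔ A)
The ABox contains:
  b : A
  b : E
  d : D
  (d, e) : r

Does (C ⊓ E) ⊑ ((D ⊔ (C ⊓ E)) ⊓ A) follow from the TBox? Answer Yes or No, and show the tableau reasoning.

No

1. (C ⊓ E) ⊑ ((D ⊔ (C ⊓ E)) ⊓ A)  ⇔  ((C ⊓ E) ⊓ ((¬D ⊓ (¬C ⊔ ¬E)) ⊔ ¬A)) unsat w.r.t. T
   apply at x₀: C⊑∃r.(C ⊔ ∃s.¬D); C⊑(D ⊔ (C ⊓ E)); C⊑(D ⊔ A)
   open: L(x₀) ⊇ {C, D, E, ¬A, ∃r.(C ⊔ ∃s.¬D), …} (+ ∃-successors)
2. Hence (C ⊓ E) ⊑ ((D ⊔ (C ⊓ E)) ⊓ A): not entailed.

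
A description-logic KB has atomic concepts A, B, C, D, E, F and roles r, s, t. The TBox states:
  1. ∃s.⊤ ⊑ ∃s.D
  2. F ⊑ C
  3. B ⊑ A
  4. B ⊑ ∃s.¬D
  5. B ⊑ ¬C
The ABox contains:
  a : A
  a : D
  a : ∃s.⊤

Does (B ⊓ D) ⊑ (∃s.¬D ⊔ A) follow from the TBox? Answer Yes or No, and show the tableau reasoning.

Yes

1. (B ⊓ D) ⊑ (∃s.¬D ⊔ A)  ⇔  ((B ⊓ D) ⊓ (∀s.D ⊓ ¬A)) unsat w.r.t. T
   all branches close; clash {A, ¬A} at x₀
2. Hence (B ⊓ D) ⊑ (∃s.¬D ⊔ A): entailed.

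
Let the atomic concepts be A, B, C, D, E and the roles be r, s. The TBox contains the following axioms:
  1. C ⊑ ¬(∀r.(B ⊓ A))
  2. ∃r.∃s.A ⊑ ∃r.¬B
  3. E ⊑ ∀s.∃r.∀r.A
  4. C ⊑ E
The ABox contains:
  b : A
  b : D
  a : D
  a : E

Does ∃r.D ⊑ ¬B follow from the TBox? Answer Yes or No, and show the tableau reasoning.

No

1. ∃r.D ⊑ ¬B  ⇔  (∃r.D ⊓ B) unsat w.r.t. T
   open: L(x₀) ⊇ {B, ¬C, ¬E, ∀r.∀s.¬A, ∃r.D} (+ ∃-successors)
2. Hence ∃r.D ⊑ ¬B: not entailed.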